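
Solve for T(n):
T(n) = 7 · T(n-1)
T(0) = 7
Pure geometric recurrence with ratio 7.
By induction T(n) = T(0) · (7)^n = 7 \cdot 7^{n}.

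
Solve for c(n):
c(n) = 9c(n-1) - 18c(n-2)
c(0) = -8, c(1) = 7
Characteristic equation: x² - 9x + 18 = 0, which factors as (x - (3))(x - (6)) = 0.
Roots r₁ = 3, r₂ = 6 (distinct).
General solution: c(n) = A·(3)^n + B·(6)^n.
From c(0) = -8: A + B = -8.
From c(1) = 7: 3A + 6B = 7.
Solving: A = - \frac{55}{3}, B = \frac{31}{3}.
So c(n) = - \frac{55 \cdot 3^{n}}{3} + \frac{31 \cdot 6^{n}}{3}.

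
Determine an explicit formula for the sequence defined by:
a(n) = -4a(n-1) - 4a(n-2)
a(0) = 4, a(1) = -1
Characteristic equation: x² + 4x + 4 = 0, which is (x - (-2))².
Repeated root r = -2.
General solution: a(n) = (A + Bn)·(-2)^n.
From a(0) = 4: A = 4.
From a(1) = -1: (A + B)·(-2) = -1 ⇒ B = - \frac{7}{2}.
So a(n) = \left(4 - \frac{7 n}{2}\right) \cdot (-2)^n.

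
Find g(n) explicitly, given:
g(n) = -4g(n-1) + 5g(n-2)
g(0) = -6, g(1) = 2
Characteristic equation: x² + 4x - 5 = 0, which factors as (x - (-5))(x - (1)) = 0.
Roots r₁ = -5, r₂ = 1 (distinct).
General solution: g(n) = A·(-5)^n + B·(1)^n.
From g(0) = -6: A + B = -6.
From g(1) = 2: -5A + B = 2.
Solving: A = - \frac{4}{3}, B = - \frac{14}{3}.
So g(n) = - \frac{4 \left(-5\right)^{n}}{3} - \frac{14}{3}.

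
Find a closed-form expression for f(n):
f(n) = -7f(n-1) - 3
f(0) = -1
First-order linear non-homogeneous.
Homogeneous solution: f_h(n) = A·(-7)^n.
Try constant particular solution f_p = K: K = -7K - 3 ⇒ K = - \frac{3}{8}.
General: f(n) = A·(-7)^n - \frac{3}{8}.
Apply f(0) = -1: A - \frac{3}{8} = -1 ⇒ A = - \frac{5}{8}.
So f(n) = - \frac{5 \left(-7\right)^{n}}{8} - \frac{3}{8}.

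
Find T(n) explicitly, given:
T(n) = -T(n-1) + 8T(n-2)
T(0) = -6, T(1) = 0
Characteristic equation: x² + x - 8 = 0.
Discriminant Δ = (-1)² + 4·(8) = 33.
Roots r₁,₂ = (-1 ± √33)/2, so r₁ = - \frac{1}{2} + \frac{\sqrt{33}}{2}, r₂ = - \frac{\sqrt{33}}{2} - \frac{1}{2}.
General solution: T(n) = A·r₁^n + B·r₂^n.
From the initial conditions, A + B = -6 and r₁A + r₂B = 0.
Since r₁ - r₂ = √33: A = (0 - (-6)r₂)/√33 = -3 - \frac{\sqrt{33}}{11}, and B = -6 - A = -3 + \frac{\sqrt{33}}{11}.
So T(n) = \left(-3 - \frac{\sqrt{33}}{11}\right)\left(- \frac{1}{2} + \frac{\sqrt{33}}{2}\right)^n + \left(-3 + \frac{\sqrt{33}}{11}\right)\left(- \frac{\sqrt{33}}{2} - \frac{1}{2}\right)^n.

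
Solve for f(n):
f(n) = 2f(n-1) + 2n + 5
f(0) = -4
First-order linear with linear forcing.
Homogeneous solution: f_h(n) = A·(2)^n.
Try particular f_p(n) = pn + q. Substituting:
  pn + q = 2(p(n-1) + q) + 2n + 5.
Matching the n-coefficient: p = 2p + 2 ⇒ p = -2.
Matching constants: q = -2p + 2q + 5 ⇒ q = -9.
General: f(n) = A·(2)^n - 2 n - 9.
Apply f(0) = -4: A - 9 = -4 ⇒ A = 5.
So f(n) = 5 \cdot 2^{n} - 2 n - 9.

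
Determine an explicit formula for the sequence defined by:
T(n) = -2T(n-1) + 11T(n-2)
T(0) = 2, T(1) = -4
Characteristic equation: x² + 2x - 11 = 0.
Discriminant Δ = (-2)² + 4·(11) = 48.
Roots r₁,₂ = (-2 ± √48)/2, so r₁ = -1 + 2 \sqrt{3}, r₂ = - 2 \sqrt{3} - 1.
General solution: T(n) = A·r₁^n + B·r₂^n.
From the initial conditions, A + B = 2 and r₁A + r₂B = -4.
Since r₁ - r₂ = √48: A = (-4 - (2)r₂)/√48 = 1 - \frac{\sqrt{3}}{6}, and B = 2 - A = \frac{\sqrt{3}}{6} + 1.
So T(n) = \left(1 - \frac{\sqrt{3}}{6}\right)\left(-1 + 2 \sqrt{3}\right)^n + \left(\frac{\sqrt{3}}{6} + 1\right)\left(- 2 \sqrt{3} - 1\right)^n.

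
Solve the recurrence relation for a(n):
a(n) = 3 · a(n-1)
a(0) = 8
Pure geometric recurrence with ratio 3.
By induction a(n) = a(0) · (3)^n = 8 \cdot 3^{n}.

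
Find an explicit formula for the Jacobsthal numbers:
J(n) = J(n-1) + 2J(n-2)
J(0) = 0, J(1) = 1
This is the Jacobsthal sequence.
Characteristic equation: x² - x - 2 = 0; roots r₁ = 2, r₂ = -1.
General: J(n) = A·r₁^n + B·r₂^n. Solving with J(0)=0, J(1)=1 gives A = \frac{1}{3}, B = - \frac{1}{3}.
So J(n) = - \frac{\left(-1\right)^{n}}{3} + \frac{2^{n}}{3}.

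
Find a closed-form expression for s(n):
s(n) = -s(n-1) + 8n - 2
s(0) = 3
First-order linear with linear forcing.
Homogeneous solution: s_h(n) = A·(-1)^n.
Try particular s_p(n) = pn + q. Substituting:
  pn + q = -(p(n-1) + q) + 8n - 2.
Matching the n-coefficient: p = -p + 8 ⇒ p = 4.
Matching constants: q = p - q - 2 ⇒ q = 1.
General: s(n) = A·(-1)^n + 4 n + 1.
Apply s(0) = 3: A + 1 = 3 ⇒ A = 2.
So s(n) = 2 \left(-1\right)^{n} + 4 n + 1.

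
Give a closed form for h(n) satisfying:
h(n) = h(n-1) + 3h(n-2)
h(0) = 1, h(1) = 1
Characteristic equation: x² - x - 3 = 0.
Discriminant Δ = (1)² + 4·(3) = 13.
Roots r₁,₂ = (1 ± √13)/2, so r₁ = \frac{1}{2} + \frac{\sqrt{13}}{2}, r₂ = \frac{1}{2} - \frac{\sqrt{13}}{2}.
General solution: h(n) = A·r₁^n + B·r₂^n.
From the initial conditions, A + B = 1 and r₁A + r₂B = 1.
Since r₁ - r₂ = √13: A = (1 - (1)r₂)/√13 = \frac{\sqrt{13}}{26} + \frac{1}{2}, and B = 1 - A = \frac{1}{2} - \frac{\sqrt{13}}{26}.
So h(n) = \left(\frac{\sqrt{13}}{26} + \frac{1}{2}\right)\left(\frac{1}{2} + \frac{\sqrt{13}}{2}\right)^n + \left(\frac{1}{2} - \frac{\sqrt{13}}{26}\right)\left(\frac{1}{2} - \frac{\sqrt{13}}{2}\right)^n.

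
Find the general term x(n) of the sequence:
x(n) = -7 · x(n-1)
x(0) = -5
Pure geometric recurrence with ratio -7.
By induction x(n) = x(0) · (-7)^n = - 5 \left(-7\right)^{n}.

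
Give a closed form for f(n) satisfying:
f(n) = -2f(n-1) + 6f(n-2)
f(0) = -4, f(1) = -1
Characteristic equation: x² + 2x - 6 = 0.
Discriminant Δ = (-2)² + 4·(6) = 28.
Roots r₁,₂ = (-2 ± √28)/2, so r₁ = -1 + \sqrt{7}, r₂ = - \sqrt{7} - 1.
General solution: f(n) = A·r₁^n + B·r₂^n.
From the initial conditions, A + B = -4 and r₁A + r₂B = -1.
Since r₁ - r₂ = √28: A = (-1 - (-4)r₂)/√28 = -2 - \frac{5 \sqrt{7}}{14}, and B = -4 - A = -2 + \frac{5 \sqrt{7}}{14}.
So f(n) = \left(-2 - \frac{5 \sqrt{7}}{14}\right)\left(-1 + \sqrt{7}\right)^n + \left(-2 + \frac{5 \sqrt{7}}{14}\right)\left(- \sqrt{7} - 1\right)^n.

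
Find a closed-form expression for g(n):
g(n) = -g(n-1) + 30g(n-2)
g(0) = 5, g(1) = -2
Characteristic equation: x² + x - 30 = 0, which factors as (x - (-6))(x - (5)) = 0.
Roots r₁ = -6, r₂ = 5 (distinct).
General solution: g(n) = A·(-6)^n + B·(5)^n.
From g(0) = 5: A + B = 5.
From g(1) = -2: -6A + 5B = -2.
Solving: A = \frac{27}{11}, B = \frac{28}{11}.
So g(n) = \frac{27 \left(-6\right)^{n}}{11} + \frac{28 \cdot 5^{n}}{11}.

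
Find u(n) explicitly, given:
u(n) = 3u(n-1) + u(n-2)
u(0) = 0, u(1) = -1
Characteristic equation: x² - 3x - 1 = 0.
Discriminant Δ = (3)² + 4·(1) = 13.
Roots r₁,₂ = (3 ± √13)/2, so r₁ = \frac{3}{2} + \frac{\sqrt{13}}{2}, r₂ = \frac{3}{2} - \frac{\sqrt{13}}{2}.
General solution: u(n) = A·r₁^n + B·r₂^n.
From the initial conditions, A + B = 0 and r₁A + r₂B = -1.
Since r₁ - r₂ = √13: A = (-1 - (0)r₂)/√13 = - \frac{\sqrt{13}}{13}, and B = 0 - A = \frac{\sqrt{13}}{13}.
So u(n) = \left(- \frac{\sqrt{13}}{13}\right)\left(\frac{3}{2} + \frac{\sqrt{13}}{2}\right)^n + \left(\frac{\sqrt{13}}{13}\right)\left(\frac{3}{2} - \frac{\sqrt{13}}{2}\right)^n.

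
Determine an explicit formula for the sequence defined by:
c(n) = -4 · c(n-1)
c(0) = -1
Pure geometric recurrence with ratio -4.
By induction c(n) = c(0) · (-4)^n = - \left(-4\right)^{n}.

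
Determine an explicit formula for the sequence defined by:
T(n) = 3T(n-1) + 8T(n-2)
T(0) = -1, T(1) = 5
Characteristic equation: x² - 3x - 8 = 0.
Discriminant Δ = (3)² + 4·(8) = 41.
Roots r₁,₂ = (3 ± √41)/2, so r₁ = \frac{3}{2} + \frac{\sqrt{41}}{2}, r₂ = \frac{3}{2} - \frac{\sqrt{41}}{2}.
General solution: T(n) = A·r₁^n + B·r₂^n.
From the initial conditions, A + B = -1 and r₁A + r₂B = 5.
Since r₁ - r₂ = √41: A = (5 - (-1)r₂)/√41 = - \frac{1}{2} + \frac{13 \sqrt{41}}{82}, and B = -1 - A = - \frac{13 \sqrt{41}}{82} - \frac{1}{2}.
So T(n) = \left(- \frac{1}{2} + \frac{13 \sqrt{41}}{82}\right)\left(\frac{3}{2} + \frac{\sqrt{41}}{2}\right)^n + \left(- \frac{13 \sqrt{41}}{82} - \frac{1}{2}\right)\left(\frac{3}{2} - \frac{\sqrt{41}}{2}\right)^n.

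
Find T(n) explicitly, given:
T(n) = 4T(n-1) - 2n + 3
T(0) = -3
First-order linear with linear forcing.
Homogeneous solution: T_h(n) = A·(4)^n.
Try particular T_p(n) = pn + q. Substituting:
  pn + q = 4(p(n-1) + q) - 2n + 3.
Matching the n-coefficient: p = 4p - 2 ⇒ p = \frac{2}{3}.
Matching constants: q = -4p + 4q + 3 ⇒ q = - \frac{1}{9}.
General: T(n) = A·(4)^n + \frac{2 n}{3} - \frac{1}{9}.
Apply T(0) = -3: A - \frac{1}{9} = -3 ⇒ A = - \frac{26}{9}.
So T(n) = - \frac{26 \cdot 4^{n}}{9} + \frac{2 n}{3} - \frac{1}{9}.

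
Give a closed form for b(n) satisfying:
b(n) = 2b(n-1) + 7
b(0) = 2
First-order linear non-homogeneous.
Homogeneous solution: b_h(n) = A·(2)^n.
Try constant particular solution b_p = K: K = 2K + 7 ⇒ K = -7.
General: b(n) = A·(2)^n - 7.
Apply b(0) = 2: A - 7 = 2 ⇒ A = 9.
So b(n) = 9 \cdot 2^{n} - 7.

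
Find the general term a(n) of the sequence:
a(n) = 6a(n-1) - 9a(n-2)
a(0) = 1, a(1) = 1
Characteristic equation: x² - 6x + 9 = 0, which is (x - (3))².
Repeated root r = 3.
General solution: a(n) = (A + Bn)·(3)^n.
From a(0) = 1: A = 1.
From a(1) = 1: (A + B)·(3) = 1 ⇒ B = - \frac{2}{3}.
So a(n) = \left(1 - \frac{2 n}{3}\right) \cdot (3)^n.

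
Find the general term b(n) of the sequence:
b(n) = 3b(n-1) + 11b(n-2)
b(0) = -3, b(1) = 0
Characteristic equation: x² - 3x - 11 = 0.
Discriminant Δ = (3)² + 4·(11) = 53.
Roots r₁,₂ = (3 ± √53)/2, so r₁ = \frac{3}{2} + \frac{\sqrt{53}}{2}, r₂ = \frac{3}{2} - \frac{\sqrt{53}}{2}.
General solution: b(n) = A·r₁^n + B·r₂^n.
From the initial conditions, A + B = -3 and r₁A + r₂B = 0.
Since r₁ - r₂ = √53: A = (0 - (-3)r₂)/√53 = - \frac{3}{2} + \frac{9 \sqrt{53}}{106}, and B = -3 - A = - \frac{3}{2} - \frac{9 \sqrt{53}}{106}.
So b(n) = \left(- \frac{3}{2} + \frac{9 \sqrt{53}}{106}\right)\left(\frac{3}{2} + \frac{\sqrt{53}}{2}\right)^n + \left(- \frac{3}{2} - \frac{9 \sqrt{53}}{106}\right)\left(\frac{3}{2} - \frac{\sqrt{53}}{2}\right)^n.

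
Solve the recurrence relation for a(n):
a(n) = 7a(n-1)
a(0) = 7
This is a homogeneous first-order recurrence with ratio 7.
By induction a(n) = a(0) · (7)^n = 7 \cdot 7^{n}.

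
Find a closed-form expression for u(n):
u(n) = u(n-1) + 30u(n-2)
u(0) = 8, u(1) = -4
Characteristic equation: x² - x - 30 = 0, which factors as (x - (6))(x - (-5)) = 0.
Roots r₁ = 6, r₂ = -5 (distinct).
General solution: u(n) = A·(6)^n + B·(-5)^n.
From u(0) = 8: A + B = 8.
From u(1) = -4: 6A - 5B = -4.
Solving: A = \frac{36}{11}, B = \frac{52}{11}.
So u(n) = \frac{52 \left(-5\right)^{n}}{11} + \frac{36 \cdot 6^{n}}{11}.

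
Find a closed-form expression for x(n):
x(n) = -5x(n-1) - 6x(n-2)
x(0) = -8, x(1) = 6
Characteristic equation: x² + 5x + 6 = 0, which factors as (x - (-2))(x - (-3)) = 0.
Roots r₁ = -2, r₂ = -3 (distinct).
General solution: x(n) = A·(-2)^n + B·(-3)^n.
From x(0) = -8: A + B = -8.
From x(1) = 6: -2A - 3B = 6.
Solving: A = -18, B = 10.
So x(n) = - 18 \left(-2\right)^{n} + 10 \left(-3\right)^{n}.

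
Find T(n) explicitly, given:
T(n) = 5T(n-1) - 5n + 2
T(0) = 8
First-order linear with linear forcing.
Homogeneous solution: T_h(n) = A·(5)^n.
Try particular T_p(n) = pn + q. Substituting:
  pn + q = 5(p(n-1) + q) - 5n + 2.
Matching the n-coefficient: p = 5p - 5 ⇒ p = \frac{5}{4}.
Matching constants: q = -5p + 5q + 2 ⇒ q = \frac{17}{16}.
General: T(n) = A·(5)^n + \frac{5 n}{4} + \frac{17}{16}.
Apply T(0) = 8: A + \frac{17}{16} = 8 ⇒ A = \frac{111}{16}.
So T(n) = \frac{111 \cdot 5^{n}}{16} + \frac{5 n}{4} + \frac{17}{16}.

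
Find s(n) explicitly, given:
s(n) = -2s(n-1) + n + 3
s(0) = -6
First-order linear with linear forcing.
Homogeneous solution: s_h(n) = A·(-2)^n.
Try particular s_p(n) = pn + q. Substituting:
  pn + q = -2(p(n-1) + q) + n + 3.
Matching the n-coefficient: p = -2p + 1 ⇒ p = \frac{1}{3}.
Matching constants: q = 2p - 2q + 3 ⇒ q = \frac{11}{9}.
General: s(n) = A·(-2)^n + \frac{n}{3} + \frac{11}{9}.
Apply s(0) = -6: A + \frac{11}{9} = -6 ⇒ A = - \frac{65}{9}.
So s(n) = - \frac{65 \left(-2\right)^{n}}{9} + \frac{n}{3} + \frac{11}{9}.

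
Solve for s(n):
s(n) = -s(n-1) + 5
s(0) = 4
First-order linear non-homogeneous.
Homogeneous solution: s_h(n) = A·(-1)^n.
Try constant particular solution s_p = K: K = -K + 5 ⇒ K = \frac{5}{2}.
General: s(n) = A·(-1)^n + \frac{5}{2}.
Apply s(0) = 4: A + \frac{5}{2} = 4 ⇒ A = \frac{3}{2}.
So s(n) = \frac{3 \left(-1\right)^{n}}{2} + \frac{5}{2}.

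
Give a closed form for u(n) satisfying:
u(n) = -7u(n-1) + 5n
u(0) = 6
First-order linear with linear forcing.
Homogeneous solution: u_h(n) = A·(-7)^n.
Try particular u_p(n) = pn + q. Substituting:
  pn + q = -7(p(n-1) + q) + 5n.
Matching the n-coefficient: p = -7p + 5 ⇒ p = \frac{5}{8}.
Matching constants: q = 7p - 7q ⇒ q = \frac{35}{64}.
General: u(n) = A·(-7)^n + \frac{5 n}{8} + \frac{35}{64}.
Apply u(0) = 6: A + \frac{35}{64} = 6 ⇒ A = \frac{349}{64}.
So u(n) = \frac{349 \left(-7\right)^{n}}{64} + \frac{5 n}{8} + \frac{35}{64}.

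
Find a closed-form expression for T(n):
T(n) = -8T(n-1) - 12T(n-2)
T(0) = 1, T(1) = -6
Characteristic equation: x² + 8x + 12 = 0, which factors as (x - (-6))(x - (-2)) = 0.
Roots r₁ = -6, r₂ = -2 (distinct).
General solution: T(n) = A·(-6)^n + B·(-2)^n.
From T(0) = 1: A + B = 1.
From T(1) = -6: -6A - 2B = -6.
Solving: A = 1, B = 0.
So T(n) = \left(-6\right)^{n}.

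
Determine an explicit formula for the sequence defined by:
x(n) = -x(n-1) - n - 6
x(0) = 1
First-order linear with linear forcing.
Homogeneous solution: x_h(n) = A·(-1)^n.
Try particular x_p(n) = pn + q. Substituting:
  pn + q = -(p(n-1) + q) - n - 6.
Matching the n-coefficient: p = -p - 1 ⇒ p = - \frac{1}{2}.
Matching constants: q = p - q - 6 ⇒ q = - \frac{13}{4}.
General: x(n) = A·(-1)^n - \frac{n}{2} - \frac{13}{4}.
Apply x(0) = 1: A - \frac{13}{4} = 1 ⇒ A = \frac{17}{4}.
So x(n) = \frac{17 \left(-1\right)^{n}}{4} - \frac{n}{2} - \frac{13}{4}.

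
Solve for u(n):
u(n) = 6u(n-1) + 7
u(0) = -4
First-order linear non-homogeneous.
Homogeneous solution: u_h(n) = A·(6)^n.
Try constant particular solution u_p = K: K = 6K + 7 ⇒ K = - \frac{7}{5}.
General: u(n) = A·(6)^n - \frac{7}{5}.
Apply u(0) = -4: A - \frac{7}{5} = -4 ⇒ A = - \frac{13}{5}.
So u(n) = - \frac{13 \cdot 6^{n}}{5} - \frac{7}{5}.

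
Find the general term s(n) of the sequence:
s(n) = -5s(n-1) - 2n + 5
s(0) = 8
First-order linear with linear forcing.
Homogeneous solution: s_h(n) = A·(-5)^n.
Try particular s_p(n) = pn + q. Substituting:
  pn + q = -5(p(n-1) + q) - 2n + 5.
Matching the n-coefficient: p = -5p - 2 ⇒ p = - \frac{1}{3}.
Matching constants: q = 5p - 5q + 5 ⇒ q = \frac{5}{9}.
General: s(n) = A·(-5)^n - \frac{n}{3} + \frac{5}{9}.
Apply s(0) = 8: A + \frac{5}{9} = 8 ⇒ A = \frac{67}{9}.
So s(n) = \frac{67 \left(-5\right)^{n}}{9} - \frac{n}{3} + \frac{5}{9}.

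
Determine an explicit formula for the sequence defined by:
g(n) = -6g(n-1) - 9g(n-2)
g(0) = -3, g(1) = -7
Characteristic equation: x² + 6x + 9 = 0, which is (x - (-3))².
Repeated root r = -3.
General solution: g(n) = (A + Bn)·(-3)^n.
From g(0) = -3: A = -3.
From g(1) = -7: (A + B)·(-3) = -7 ⇒ B = \frac{16}{3}.
So g(n) = \left(\frac{16 n}{3} - 3\right) \cdot (-3)^n.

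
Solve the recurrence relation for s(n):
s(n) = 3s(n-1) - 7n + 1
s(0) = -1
First-order linear with linear forcing.
Homogeneous solution: s_h(n) = A·(3)^n.
Try particular s_p(n) = pn + q. Substituting:
  pn + q = 3(p(n-1) + q) - 7n + 1.
Matching the n-coefficient: p = 3p - 7 ⇒ p = \frac{7}{2}.
Matching constants: q = -3p + 3q + 1 ⇒ q = \frac{19}{4}.
General: s(n) = A·(3)^n + \frac{7 n}{2} + \frac{19}{4}.
Apply s(0) = -1: A + \frac{19}{4} = -1 ⇒ A = - \frac{23}{4}.
So s(n) = - \frac{23 \cdot 3^{n}}{4} + \frac{7 n}{2} + \frac{19}{4}.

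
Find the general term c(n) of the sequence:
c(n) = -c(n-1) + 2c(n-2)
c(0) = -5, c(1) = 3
Characteristic equation: x² + x - 2 = 0, which factors as (x - (-2))(x - (1)) = 0.
Roots r₁ = -2, r₂ = 1 (distinct).
General solution: c(n) = A·(-2)^n + B·(1)^n.
From c(0) = -5: A + B = -5.
From c(1) = 3: -2A + B = 3.
Solving: A = - \frac{8}{3}, B = - \frac{7}{3}.
So c(n) = - \frac{8 \left(-2\right)^{n}}{3} - \frac{7}{3}.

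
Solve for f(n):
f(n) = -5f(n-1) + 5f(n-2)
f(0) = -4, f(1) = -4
Characteristic equation: x² + 5x - 5 = 0.
Discriminant Δ = (-5)² + 4·(5) = 45.
Roots r₁,₂ = (-5 ± √45)/2, so r₁ = - \frac{5}{2} + \frac{3 \sqrt{5}}{2}, r₂ = - \frac{3 \sqrt{5}}{2} - \frac{5}{2}.
General solution: f(n) = A·r₁^n + B·r₂^n.
From the initial conditions, A + B = -4 and r₁A + r₂B = -4.
Since r₁ - r₂ = √45: A = (-4 - (-4)r₂)/√45 = - \frac{14 \sqrt{5}}{15} - 2, and B = -4 - A = -2 + \frac{14 \sqrt{5}}{15}.
So f(n) = \left(- \frac{14 \sqrt{5}}{15} - 2\right)\left(- \frac{5}{2} + \frac{3 \sqrt{5}}{2}\right)^n + \left(-2 + \frac{14 \sqrt{5}}{15}\right)\left(- \frac{3 \sqrt{5}}{2} - \frac{5}{2}\right)^n.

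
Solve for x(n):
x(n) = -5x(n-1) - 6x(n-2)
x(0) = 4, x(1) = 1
Characteristic equation: x² + 5x + 6 = 0, which factors as (x - (-2))(x - (-3)) = 0.
Roots r₁ = -2, r₂ = -3 (distinct).
General solution: x(n) = A·(-2)^n + B·(-3)^n.
From x(0) = 4: A + B = 4.
From x(1) = 1: -2A - 3B = 1.
Solving: A = 13, B = -9.
So x(n) = 13 \left(-2\right)^{n} - 9 \left(-3\right)^{n}.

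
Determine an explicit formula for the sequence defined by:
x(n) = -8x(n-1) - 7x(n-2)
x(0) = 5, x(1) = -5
Characteristic equation: x² + 8x + 7 = 0, which factors as (x - (-1))(x - (-7)) = 0.
Roots r₁ = -1, r₂ = -7 (distinct).
General solution: x(n) = A·(-1)^n + B·(-7)^n.
From x(0) = 5: A + B = 5.
From x(1) = -5: -A - 7B = -5.
Solving: A = 5, B = 0.
So x(n) = 5 \left(-1\right)^{n}.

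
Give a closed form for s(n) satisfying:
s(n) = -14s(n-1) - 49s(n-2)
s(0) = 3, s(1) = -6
Characteristic equation: x² + 14x + 49 = 0, which is (x - (-7))².
Repeated root r = -7.
General solution: s(n) = (A + Bn)·(-7)^n.
From s(0) = 3: A = 3.
From s(1) = -6: (A + B)·(-7) = -6 ⇒ B = - \frac{15}{7}.
So s(n) = \left(3 - \frac{15 n}{7}\right) \cdot (-7)^n.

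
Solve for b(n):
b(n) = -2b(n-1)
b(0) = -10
This is a homogeneous first-order recurrence with ratio -2.
By induction b(n) = b(0) · (-2)^n = - 10 \left(-2\right)^{n}.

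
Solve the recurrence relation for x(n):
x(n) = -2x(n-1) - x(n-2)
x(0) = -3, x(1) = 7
Characteristic equation: x² + 2x + 1 = 0, which is (x - (-1))².
Repeated root r = -1.
General solution: x(n) = (A + Bn)·(-1)^n.
From x(0) = -3: A = -3.
From x(1) = 7: (A + B)·(-1) = 7 ⇒ B = -4.
So x(n) = \left(- 4 n - 3\right) \cdot (-1)^n.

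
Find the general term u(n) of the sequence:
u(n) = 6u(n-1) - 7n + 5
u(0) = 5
First-order linear with linear forcing.
Homogeneous solution: u_h(n) = A·(6)^n.
Try particular u_p(n) = pn + q. Substituting:
  pn + q = 6(p(n-1) + q) - 7n + 5.
Matching the n-coefficient: p = 6p - 7 ⇒ p = \frac{7}{5}.
Matching constants: q = -6p + 6q + 5 ⇒ q = \frac{17}{25}.
General: u(n) = A·(6)^n + \frac{7 n}{5} + \frac{17}{25}.
Apply u(0) = 5: A + \frac{17}{25} = 5 ⇒ A = \frac{108}{25}.
So u(n) = \frac{108 \cdot 6^{n}}{25} + \frac{7 n}{5} + \frac{17}{25}.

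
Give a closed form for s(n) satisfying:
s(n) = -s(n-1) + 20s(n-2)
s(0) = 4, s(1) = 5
Characteristic equation: x² + x - 20 = 0, which factors as (x - (-5))(x - (4)) = 0.
Roots r₁ = -5, r₂ = 4 (distinct).
General solution: s(n) = A·(-5)^n + B·(4)^n.
From s(0) = 4: A + B = 4.
From s(1) = 5: -5A + 4B = 5.
Solving: A = \frac{11}{9}, B = \frac{25}{9}.
So s(n) = \frac{11 \left(-5\right)^{n}}{9} + \frac{25 \cdot 4^{n}}{9}.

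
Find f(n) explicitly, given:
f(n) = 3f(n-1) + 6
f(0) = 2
First-order linear non-homogeneous.
Homogeneous solution: f_h(n) = A·(3)^n.
Try constant particular solution f_p = K: K = 3K + 6 ⇒ K = -3.
General: f(n) = A·(3)^n - 3.
Apply f(0) = 2: A - 3 = 2 ⇒ A = 5.
So f(n) = 5 \cdot 3^{n} - 3.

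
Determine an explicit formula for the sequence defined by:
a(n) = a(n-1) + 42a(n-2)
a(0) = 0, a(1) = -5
Characteristic equation: x² - x - 42 = 0, which factors as (x - (-6))(x - (7)) = 0.
Roots r₁ = -6, r₂ = 7 (distinct).
General solution: a(n) = A·(-6)^n + B·(7)^n.
From a(0) = 0: A + B = 0.
From a(1) = -5: -6A + 7B = -5.
Solving: A = \frac{5}{13}, B = - \frac{5}{13}.
So a(n) = \frac{5 \left(-6\right)^{n}}{13} - \frac{5 \cdot 7^{n}}{13}.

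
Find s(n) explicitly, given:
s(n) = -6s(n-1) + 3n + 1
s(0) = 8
First-order linear with linear forcing.
Homogeneous solution: s_h(n) = A·(-6)^n.
Try particular s_p(n) = pn + q. Substituting:
  pn + q = -6(p(n-1) + q) + 3n + 1.
Matching the n-coefficient: p = -6p + 3 ⇒ p = \frac{3}{7}.
Matching constants: q = 6p - 6q + 1 ⇒ q = \frac{25}{49}.
General: s(n) = A·(-6)^n + \frac{3 n}{7} + \frac{25}{49}.
Apply s(0) = 8: A + \frac{25}{49} = 8 ⇒ A = \frac{367}{49}.
So s(n) = \frac{367 \left(-6\right)^{n}}{49} + \frac{3 n}{7} + \frac{25}{49}.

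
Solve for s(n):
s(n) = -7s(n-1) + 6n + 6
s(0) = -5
First-order linear with linear forcing.
Homogeneous solution: s_h(n) = A·(-7)^n.
Try particular s_p(n) = pn + q. Substituting:
  pn + q = -7(p(n-1) + q) + 6n + 6.
Matching the n-coefficient: p = -7p + 6 ⇒ p = \frac{3}{4}.
Matching constants: q = 7p - 7q + 6 ⇒ q = \frac{45}{32}.
General: s(n) = A·(-7)^n + \frac{3 n}{4} + \frac{45}{32}.
Apply s(0) = -5: A + \frac{45}{32} = -5 ⇒ A = - \frac{205}{32}.
So s(n) = - \frac{205 \left(-7\right)^{n}}{32} + \frac{3 n}{4} + \frac{45}{32}.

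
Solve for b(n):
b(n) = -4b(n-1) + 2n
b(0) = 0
First-order linear with linear forcing.
Homogeneous solution: b_h(n) = A·(-4)^n.
Try particular b_p(n) = pn + q. Substituting:
  pn + q = -4(p(n-1) + q) + 2n.
Matching the n-coefficient: p = -4p + 2 ⇒ p = \frac{2}{5}.
Matching constants: q = 4p - 4q ⇒ q = \frac{8}{25}.
General: b(n) = A·(-4)^n + \frac{2 n}{5} + \frac{8}{25}.
Apply b(0) = 0: A + \frac{8}{25} = 0 ⇒ A = - \frac{8}{25}.
So b(n) = - \frac{8 \left(-4\right)^{n}}{25} + \frac{2 n}{5} + \frac{8}{25}.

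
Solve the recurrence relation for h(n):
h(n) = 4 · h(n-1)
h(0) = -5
Pure geometric recurrence with ratio 4.
By induction h(n) = h(0) · (4)^n = - 5 \cdot 4^{n}.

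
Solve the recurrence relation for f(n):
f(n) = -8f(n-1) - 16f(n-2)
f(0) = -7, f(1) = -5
Characteristic equation: x² + 8x + 16 = 0, which is (x - (-4))².
Repeated root r = -4.
General solution: f(n) = (A + Bn)·(-4)^n.
From f(0) = -7: A = -7.
From f(1) = -5: (A + B)·(-4) = -5 ⇒ B = \frac{33}{4}.
So f(n) = \left(\frac{33 n}{4} - 7\right) \cdot (-4)^n.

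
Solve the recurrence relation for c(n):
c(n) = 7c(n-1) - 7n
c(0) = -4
First-order linear with linear forcing.
Homogeneous solution: c_h(n) = A·(7)^n.
Try particular c_p(n) = pn + q. Substituting:
  pn + q = 7(p(n-1) + q) - 7n.
Matching the n-coefficient: p = 7p - 7 ⇒ p = \frac{7}{6}.
Matching constants: q = -7p + 7q ⇒ q = \frac{49}{36}.
General: c(n) = A·(7)^n + \frac{7 n}{6} + \frac{49}{36}.
Apply c(0) = -4: A + \frac{49}{36} = -4 ⇒ A = - \frac{193}{36}.
So c(n) = - \frac{193 \cdot 7^{n}}{36} + \frac{7 n}{6} + \frac{49}{36}.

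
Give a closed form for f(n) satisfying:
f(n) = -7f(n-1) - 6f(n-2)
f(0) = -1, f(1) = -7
Characteristic equation: x² + 7x + 6 = 0, which factors as (x - (-1))(x - (-6)) = 0.
Roots r₁ = -1, r₂ = -6 (distinct).
General solution: f(n) = A·(-1)^n + B·(-6)^n.
From f(0) = -1: A + B = -1.
From f(1) = -7: -A - 6B = -7.
Solving: A = - \frac{13}{5}, B = \frac{8}{5}.
So f(n) = - \frac{13 \left(-1\right)^{n}}{5} + \frac{8 \left(-6\right)^{n}}{5}.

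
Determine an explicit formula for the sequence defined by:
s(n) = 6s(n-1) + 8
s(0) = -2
First-order linear non-homogeneous.
Homogeneous solution: s_h(n) = A·(6)^n.
Try constant particular solution s_p = K: K = 6K + 8 ⇒ K = - \frac{8}{5}.
General: s(n) = A·(6)^n - \frac{8}{5}.
Apply s(0) = -2: A - \frac{8}{5} = -2 ⇒ A = - \frac{2}{5}.
So s(n) = - \frac{2 \cdot 6^{n}}{5} - \frac{8}{5}.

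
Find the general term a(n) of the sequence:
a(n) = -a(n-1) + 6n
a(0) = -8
First-order linear with linear forcing.
Homogeneous solution: a_h(n) = A·(-1)^n.
Try particular a_p(n) = pn + q. Substituting:
  pn + q = -(p(n-1) + q) + 6n.
Matching the n-coefficient: p = -p + 6 ⇒ p = 3.
Matching constants: q = p - q ⇒ q = \frac{3}{2}.
General: a(n) = A·(-1)^n + 3 n + \frac{3}{2}.
Apply a(0) = -8: A + \frac{3}{2} = -8 ⇒ A = - \frac{19}{2}.
So a(n) = - \frac{19 \left(-1\right)^{n}}{2} + 3 n + \frac{3}{2}.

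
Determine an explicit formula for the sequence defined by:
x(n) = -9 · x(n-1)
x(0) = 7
Pure geometric recurrence with ratio -9.
By induction x(n) = x(0) · (-9)^n = 7 \left(-9\right)^{n}.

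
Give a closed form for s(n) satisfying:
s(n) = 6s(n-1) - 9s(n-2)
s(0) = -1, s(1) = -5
Characteristic equation: x² - 6x + 9 = 0, which is (x - (3))².
Repeated root r = 3.
General solution: s(n) = (A + Bn)·(3)^n.
From s(0) = -1: A = -1.
From s(1) = -5: (A + B)·(3) = -5 ⇒ B = - \frac{2}{3}.
So s(n) = \left(- \frac{2 n}{3} - 1\right) \cdot (3)^n.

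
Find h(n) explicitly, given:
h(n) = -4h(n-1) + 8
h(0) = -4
First-order linear non-homogeneous.
Homogeneous solution: h_h(n) = A·(-4)^n.
Try constant particular solution h_p = K: K = -4K + 8 ⇒ K = \frac{8}{5}.
General: h(n) = A·(-4)^n + \frac{8}{5}.
Apply h(0) = -4: A + \frac{8}{5} = -4 ⇒ A = - \frac{28}{5}.
So h(n) = \frac{8}{5} - \frac{28 \left(-4\right)^{n}}{5}.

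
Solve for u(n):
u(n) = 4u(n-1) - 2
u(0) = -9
First-order linear non-homogeneous.
Homogeneous solution: u_h(n) = A·(4)^n.
Try constant particular solution u_p = K: K = 4K - 2 ⇒ K = \frac{2}{3}.
General: u(n) = A·(4)^n + \frac{2}{3}.
Apply u(0) = -9: A + \frac{2}{3} = -9 ⇒ A = - \frac{29}{3}.
So u(n) = \frac{2}{3} - \frac{29 \cdot 4^{n}}{3}.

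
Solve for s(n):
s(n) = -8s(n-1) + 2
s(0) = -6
First-order linear non-homogeneous.
Homogeneous solution: s_h(n) = A·(-8)^n.
Try constant particular solution s_p = K: K = -8K + 2 ⇒ K = \frac{2}{9}.
General: s(n) = A·(-8)^n + \frac{2}{9}.
Apply s(0) = -6: A + \frac{2}{9} = -6 ⇒ A = - \frac{56}{9}.
So s(n) = \frac{2}{9} - \frac{56 \left(-8\right)^{n}}{9}.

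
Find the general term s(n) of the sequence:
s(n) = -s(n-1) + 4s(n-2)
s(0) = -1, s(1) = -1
Characteristic equation: x² + x - 4 = 0.
Discriminant Δ = (-1)² + 4·(4) = 17.
Roots r₁,₂ = (-1 ± √17)/2, so r₁ = - \frac{1}{2} + \frac{\sqrt{17}}{2}, r₂ = - \frac{\sqrt{17}}{2} - \frac{1}{2}.
General solution: s(n) = A·r₁^n + B·r₂^n.
From the initial conditions, A + B = -1 and r₁A + r₂B = -1.
Since r₁ - r₂ = √17: A = (-1 - (-1)r₂)/√17 = - \frac{1}{2} - \frac{3 \sqrt{17}}{34}, and B = -1 - A = - \frac{1}{2} + \frac{3 \sqrt{17}}{34}.
So s(n) = \left(- \frac{1}{2} - \frac{3 \sqrt{17}}{34}\right)\left(- \frac{1}{2} + \frac{\sqrt{17}}{2}\right)^n + \left(- \frac{1}{2} + \frac{3 \sqrt{17}}{34}\right)\left(- \frac{\sqrt{17}}{2} - \frac{1}{2}\right)^n.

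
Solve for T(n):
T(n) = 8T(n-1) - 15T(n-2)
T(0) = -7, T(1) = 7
Characteristic equation: x² - 8x + 15 = 0, which factors as (x - (5))(x - (3)) = 0.
Roots r₁ = 5, r₂ = 3 (distinct).
General solution: T(n) = A·(5)^n + B·(3)^n.
From T(0) = -7: A + B = -7.
From T(1) = 7: 5A + 3B = 7.
Solving: A = 14, B = -21.
So T(n) = - 21 \cdot 3^{n} + 14 \cdot 5^{n}.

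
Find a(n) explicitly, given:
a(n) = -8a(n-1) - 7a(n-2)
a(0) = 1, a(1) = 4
Characteristic equation: x² + 8x + 7 = 0, which factors as (x - (-7))(x - (-1)) = 0.
Roots r₁ = -7, r₂ = -1 (distinct).
General solution: a(n) = A·(-7)^n + B·(-1)^n.
From a(0) = 1: A + B = 1.
From a(1) = 4: -7A - B = 4.
Solving: A = - \frac{5}{6}, B = \frac{11}{6}.
So a(n) = \frac{11 \left(-1\right)^{n}}{6} - \frac{5 \left(-7\right)^{n}}{6}.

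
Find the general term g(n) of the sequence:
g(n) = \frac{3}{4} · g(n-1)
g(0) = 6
Pure geometric recurrence with ratio \frac{3}{4}.
By induction g(n) = g(0) · (\frac{3}{4})^n = 6 \left(\frac{3}{4}\right)^{n}.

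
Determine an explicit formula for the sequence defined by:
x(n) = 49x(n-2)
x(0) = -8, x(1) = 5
Characteristic equation: x² - 49 = 0, which factors as (x - (7))(x - (-7)) = 0.
Roots r₁ = 7, r₂ = -7 (distinct).
General solution: x(n) = A·(7)^n + B·(-7)^n.
From x(0) = -8: A + B = -8.
From x(1) = 5: 7A - 7B = 5.
Solving: A = - \frac{51}{14}, B = - \frac{61}{14}.
So x(n) = - \frac{61 \left(-7\right)^{n}}{14} - \frac{51 \cdot 7^{n}}{14}.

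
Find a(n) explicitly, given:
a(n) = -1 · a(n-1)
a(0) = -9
Pure geometric recurrence with ratio -1.
By induction a(n) = a(0) · (-1)^n = - 9 \left(-1\right)^{n}.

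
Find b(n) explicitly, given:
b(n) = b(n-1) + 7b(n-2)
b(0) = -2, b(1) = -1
Characteristic equation: x² - x - 7 = 0.
Discriminant Δ = (1)² + 4·(7) = 29.
Roots r₁,₂ = (1 ± √29)/2, so r₁ = \frac{1}{2} + \frac{\sqrt{29}}{2}, r₂ = \frac{1}{2} - \frac{\sqrt{29}}{2}.
General solution: b(n) = A·r₁^n + B·r₂^n.
From the initial conditions, A + B = -2 and r₁A + r₂B = -1.
Since r₁ - r₂ = √29: A = (-1 - (-2)r₂)/√29 = -1, and B = -2 - A = -1.
So b(n) = \left(-1\right)\left(\frac{1}{2} + \frac{\sqrt{29}}{2}\right)^n + \left(-1\right)\left(\frac{1}{2} - \frac{\sqrt{29}}{2}\right)^n.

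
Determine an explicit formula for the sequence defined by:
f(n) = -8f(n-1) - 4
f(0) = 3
First-order linear non-homogeneous.
Homogeneous solution: f_h(n) = A·(-8)^n.
Try constant particular solution f_p = K: K = -8K - 4 ⇒ K = - \frac{4}{9}.
General: f(n) = A·(-8)^n - \frac{4}{9}.
Apply f(0) = 3: A - \frac{4}{9} = 3 ⇒ A = \frac{31}{9}.
So f(n) = \frac{31 \left(-8\right)^{n}}{9} - \frac{4}{9}.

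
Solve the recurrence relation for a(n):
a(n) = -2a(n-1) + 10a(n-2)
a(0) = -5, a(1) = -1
Characteristic equation: x² + 2x - 10 = 0.
Discriminant Δ = (-2)² + 4·(10) = 44.
Roots r₁,₂ = (-2 ± √44)/2, so r₁ = -1 + \sqrt{11}, r₂ = - \sqrt{11} - 1.
General solution: a(n) = A·r₁^n + B·r₂^n.
From the initial conditions, A + B = -5 and r₁A + r₂B = -1.
Since r₁ - r₂ = √44: A = (-1 - (-5)r₂)/√44 = - \frac{5}{2} - \frac{3 \sqrt{11}}{11}, and B = -5 - A = - \frac{5}{2} + \frac{3 \sqrt{11}}{11}.
So a(n) = \left(- \frac{5}{2} - \frac{3 \sqrt{11}}{11}\right)\left(-1 + \sqrt{11}\right)^n + \left(- \frac{5}{2} + \frac{3 \sqrt{11}}{11}\right)\left(- \sqrt{11} - 1\right)^n.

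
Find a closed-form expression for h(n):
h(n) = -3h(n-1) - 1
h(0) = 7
First-order linear non-homogeneous.
Homogeneous solution: h_h(n) = A·(-3)^n.
Try constant particular solution h_p = K: K = -3K - 1 ⇒ K = - \frac{1}{4}.
General: h(n) = A·(-3)^n - \frac{1}{4}.
Apply h(0) = 7: A - \frac{1}{4} = 7 ⇒ A = \frac{29}{4}.
So h(n) = \frac{29 \left(-3\right)^{n}}{4} - \frac{1}{4}.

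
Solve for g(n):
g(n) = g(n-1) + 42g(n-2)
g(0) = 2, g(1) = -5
Characteristic equation: x² - x - 42 = 0, which factors as (x - (-6))(x - (7)) = 0.
Roots r₁ = -6, r₂ = 7 (distinct).
General solution: g(n) = A·(-6)^n + B·(7)^n.
From g(0) = 2: A + B = 2.
From g(1) = -5: -6A + 7B = -5.
Solving: A = \frac{19}{13}, B = \frac{7}{13}.
So g(n) = \frac{19 \left(-6\right)^{n}}{13} + \frac{7 \cdot 7^{n}}{13}.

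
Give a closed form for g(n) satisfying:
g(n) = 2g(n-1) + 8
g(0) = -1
First-order linear non-homogeneous.
Homogeneous solution: g_h(n) = A·(2)^n.
Try constant particular solution g_p = K: K = 2K + 8 ⇒ K = -8.
General: g(n) = A·(2)^n - 8.
Apply g(0) = -1: A - 8 = -1 ⇒ A = 7.
So g(n) = 7 \cdot 2^{n} - 8.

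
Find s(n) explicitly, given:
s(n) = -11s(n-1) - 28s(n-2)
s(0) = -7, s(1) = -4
Characteristic equation: x² + 11x + 28 = 0, which factors as (x - (-7))(x - (-4)) = 0.
Roots r₁ = -7, r₂ = -4 (distinct).
General solution: s(n) = A·(-7)^n + B·(-4)^n.
From s(0) = -7: A + B = -7.
From s(1) = -4: -7A - 4B = -4.
Solving: A = \frac{32}{3}, B = - \frac{53}{3}.
So s(n) = - \frac{53 \left(-4\right)^{n}}{3} + \frac{32 \left(-7\right)^{n}}{3}.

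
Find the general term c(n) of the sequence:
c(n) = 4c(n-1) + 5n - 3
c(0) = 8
First-order linear with linear forcing.
Homogeneous solution: c_h(n) = A·(4)^n.
Try particular c_p(n) = pn + q. Substituting:
  pn + q = 4(p(n-1) + q) + 5n - 3.
Matching the n-coefficient: p = 4p + 5 ⇒ p = - \frac{5}{3}.
Matching constants: q = -4p + 4q - 3 ⇒ q = - \frac{11}{9}.
General: c(n) = A·(4)^n - \frac{5 n}{3} - \frac{11}{9}.
Apply c(0) = 8: A - \frac{11}{9} = 8 ⇒ A = \frac{83}{9}.
So c(n) = \frac{83 \cdot 4^{n}}{9} - \frac{5 n}{3} - \frac{11}{9}.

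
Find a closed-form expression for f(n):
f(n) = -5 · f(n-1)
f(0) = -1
Pure geometric recurrence with ratio -5.
By induction f(n) = f(0) · (-5)^n = - \left(-5\right)^{n}.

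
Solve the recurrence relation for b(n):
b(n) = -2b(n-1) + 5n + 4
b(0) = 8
First-order linear with linear forcing.
Homogeneous solution: b_h(n) = A·(-2)^n.
Try particular b_p(n) = pn + q. Substituting:
  pn + q = -2(p(n-1) + q) + 5n + 4.
Matching the n-coefficient: p = -2p + 5 ⇒ p = \frac{5}{3}.
Matching constants: q = 2p - 2q + 4 ⇒ q = \frac{22}{9}.
General: b(n) = A·(-2)^n + \frac{5 n}{3} + \frac{22}{9}.
Apply b(0) = 8: A + \frac{22}{9} = 8 ⇒ A = \frac{50}{9}.
So b(n) = \frac{50 \left(-2\right)^{n}}{9} + \frac{5 n}{3} + \frac{22}{9}.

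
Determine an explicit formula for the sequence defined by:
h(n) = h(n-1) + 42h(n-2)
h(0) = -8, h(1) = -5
Characteristic equation: x² - x - 42 = 0, which factors as (x - (-6))(x - (7)) = 0.
Roots r₁ = -6, r₂ = 7 (distinct).
General solution: h(n) = A·(-6)^n + B·(7)^n.
From h(0) = -8: A + B = -8.
From h(1) = -5: -6A + 7B = -5.
Solving: A = - \frac{51}{13}, B = - \frac{53}{13}.
So h(n) = - \frac{51 \left(-6\right)^{n}}{13} - \frac{53 \cdot 7^{n}}{13}.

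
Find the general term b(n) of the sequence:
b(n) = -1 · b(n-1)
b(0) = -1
Pure geometric recurrence with ratio -1.
By induction b(n) = b(0) · (-1)^n = - \left(-1\right)^{n}.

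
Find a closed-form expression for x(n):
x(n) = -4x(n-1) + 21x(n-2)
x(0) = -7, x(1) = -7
Characteristic equation: x² + 4x - 21 = 0, which factors as (x - (3))(x - (-7)) = 0.
Roots r₁ = 3, r₂ = -7 (distinct).
General solution: x(n) = A·(3)^n + B·(-7)^n.
From x(0) = -7: A + B = -7.
From x(1) = -7: 3A - 7B = -7.
Solving: A = - \frac{28}{5}, B = - \frac{7}{5}.
So x(n) = - \frac{7 \left(-7\right)^{n}}{5} - \frac{28 \cdot 3^{n}}{5}.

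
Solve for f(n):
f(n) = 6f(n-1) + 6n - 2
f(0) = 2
First-order linear with linear forcing.
Homogeneous solution: f_h(n) = A·(6)^n.
Try particular f_p(n) = pn + q. Substituting:
  pn + q = 6(p(n-1) + q) + 6n - 2.
Matching the n-coefficient: p = 6p + 6 ⇒ p = - \frac{6}{5}.
Matching constants: q = -6p + 6q - 2 ⇒ q = - \frac{26}{25}.
General: f(n) = A·(6)^n - \frac{6 n}{5} - \frac{26}{25}.
Apply f(0) = 2: A - \frac{26}{25} = 2 ⇒ A = \frac{76}{25}.
So f(n) = \frac{76 \cdot 6^{n}}{25} - \frac{6 n}{5} - \frac{26}{25}.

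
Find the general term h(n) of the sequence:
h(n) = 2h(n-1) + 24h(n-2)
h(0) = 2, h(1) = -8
Characteristic equation: x² - 2x - 24 = 0, which factors as (x - (-4))(x - (6)) = 0.
Roots r₁ = -4, r₂ = 6 (distinct).
General solution: h(n) = A·(-4)^n + B·(6)^n.
From h(0) = 2: A + B = 2.
From h(1) = -8: -4A + 6B = -8.
Solving: A = 2, B = 0.
So h(n) = 2 \left(-4\right)^{n}.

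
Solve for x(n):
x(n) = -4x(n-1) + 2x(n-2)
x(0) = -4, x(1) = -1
Characteristic equation: x² + 4x - 2 = 0.
Discriminant Δ = (-4)² + 4·(2) = 24.
Roots r₁,₂ = (-4 ± √24)/2, so r₁ = -2 + \sqrt{6}, r₂ = - \sqrt{6} - 2.
General solution: x(n) = A·r₁^n + B·r₂^n.
From the initial conditions, A + B = -4 and r₁A + r₂B = -1.
Since r₁ - r₂ = √24: A = (-1 - (-4)r₂)/√24 = -2 - \frac{3 \sqrt{6}}{4}, and B = -4 - A = -2 + \frac{3 \sqrt{6}}{4}.
So x(n) = \left(-2 - \frac{3 \sqrt{6}}{4}\right)\left(-2 + \sqrt{6}\right)^n + \left(-2 + \frac{3 \sqrt{6}}{4}\right)\left(- \sqrt{6} - 2\right)^n.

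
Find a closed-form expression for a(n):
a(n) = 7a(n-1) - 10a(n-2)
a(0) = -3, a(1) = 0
Characteristic equation: x² - 7x + 10 = 0, which factors as (x - (2))(x - (5)) = 0.
Roots r₁ = 2, r₂ = 5 (distinct).
General solution: a(n) = A·(2)^n + B·(5)^n.
From a(0) = -3: A + B = -3.
From a(1) = 0: 2A + 5B = 0.
Solving: A = -5, B = 2.
So a(n) = - 5 \cdot 2^{n} + 2 \cdot 5^{n}.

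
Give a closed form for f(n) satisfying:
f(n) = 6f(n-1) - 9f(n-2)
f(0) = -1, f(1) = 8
Characteristic equation: x² - 6x + 9 = 0, which is (x - (3))².
Repeated root r = 3.
General solution: f(n) = (A + Bn)·(3)^n.
From f(0) = -1: A = -1.
From f(1) = 8: (A + B)·(3) = 8 ⇒ B = \frac{11}{3}.
So f(n) = \left(\frac{11 n}{3} - 1\right) \cdot (3)^n.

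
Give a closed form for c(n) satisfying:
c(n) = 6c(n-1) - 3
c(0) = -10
First-order linear non-homogeneous.
Homogeneous solution: c_h(n) = A·(6)^n.
Try constant particular solution c_p = K: K = 6K - 3 ⇒ K = \frac{3}{5}.
General: c(n) = A·(6)^n + \frac{3}{5}.
Apply c(0) = -10: A + \frac{3}{5} = -10 ⇒ A = - \frac{53}{5}.
So c(n) = \frac{3}{5} - \frac{53 \cdot 6^{n}}{5}.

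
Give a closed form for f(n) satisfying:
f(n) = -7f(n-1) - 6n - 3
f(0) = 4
First-order linear with linear forcing.
Homogeneous solution: f_h(n) = A·(-7)^n.
Try particular f_p(n) = pn + q. Substituting:
  pn + q = -7(p(n-1) + q) - 6n - 3.
Matching the n-coefficient: p = -7p - 6 ⇒ p = - \frac{3}{4}.
Matching constants: q = 7p - 7q - 3 ⇒ q = - \frac{33}{32}.
General: f(n) = A·(-7)^n - \frac{3 n}{4} - \frac{33}{32}.
Apply f(0) = 4: A - \frac{33}{32} = 4 ⇒ A = \frac{161}{32}.
So f(n) = \frac{161 \left(-7\right)^{n}}{32} - \frac{3 n}{4} - \frac{33}{32}.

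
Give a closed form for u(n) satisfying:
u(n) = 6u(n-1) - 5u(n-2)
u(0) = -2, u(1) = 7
Characteristic equation: x² - 6x + 5 = 0, which factors as (x - (1))(x - (5)) = 0.
Roots r₁ = 1, r₂ = 5 (distinct).
General solution: u(n) = A·(1)^n + B·(5)^n.
From u(0) = -2: A + B = -2.
From u(1) = 7: A + 5B = 7.
Solving: A = - \frac{17}{4}, B = \frac{9}{4}.
So u(n) = \frac{9 \cdot 5^{n}}{4} - \frac{17}{4}.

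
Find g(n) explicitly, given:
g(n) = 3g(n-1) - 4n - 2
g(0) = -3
First-order linear with linear forcing.
Homogeneous solution: g_h(n) = A·(3)^n.
Try particular g_p(n) = pn + q. Substituting:
  pn + q = 3(p(n-1) + q) - 4n - 2.
Matching the n-coefficient: p = 3p - 4 ⇒ p = 2.
Matching constants: q = -3p + 3q - 2 ⇒ q = 4.
General: g(n) = A·(3)^n + 2 n + 4.
Apply g(0) = -3: A + 4 = -3 ⇒ A = -7.
So g(n) = - 7 \cdot 3^{n} + 2 n + 4.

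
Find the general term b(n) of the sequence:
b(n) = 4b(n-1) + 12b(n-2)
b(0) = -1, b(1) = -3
Characteristic equation: x² - 4x - 12 = 0, which factors as (x - (-2))(x - (6)) = 0.
Roots r₁ = -2, r₂ = 6 (distinct).
General solution: b(n) = A·(-2)^n + B·(6)^n.
From b(0) = -1: A + B = -1.
From b(1) = -3: -2A + 6B = -3.
Solving: A = - \frac{3}{8}, B = - \frac{5}{8}.
So b(n) = - \frac{3 \left(-2\right)^{n}}{8} - \frac{5 \cdot 6^{n}}{8}.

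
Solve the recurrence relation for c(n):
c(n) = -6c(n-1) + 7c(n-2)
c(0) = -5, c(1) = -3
Characteristic equation: x² + 6x - 7 = 0, which factors as (x - (-7))(x - (1)) = 0.
Roots r₁ = -7, r₂ = 1 (distinct).
General solution: c(n) = A·(-7)^n + B·(1)^n.
From c(0) = -5: A + B = -5.
From c(1) = -3: -7A + B = -3.
Solving: A = - \frac{1}{4}, B = - \frac{19}{4}.
So c(n) = - \frac{\left(-7\right)^{n}}{4} - \frac{19}{4}.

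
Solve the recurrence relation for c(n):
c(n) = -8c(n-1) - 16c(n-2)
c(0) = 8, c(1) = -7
Characteristic equation: x² + 8x + 16 = 0, which is (x - (-4))².
Repeated root r = -4.
General solution: c(n) = (A + Bn)·(-4)^n.
From c(0) = 8: A = 8.
From c(1) = -7: (A + B)·(-4) = -7 ⇒ B = - \frac{25}{4}.
So c(n) = \left(8 - \frac{25 n}{4}\right) \cdot (-4)^n.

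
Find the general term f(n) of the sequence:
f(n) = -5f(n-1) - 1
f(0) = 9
First-order linear non-homogeneous.
Homogeneous solution: f_h(n) = A·(-5)^n.
Try constant particular solution f_p = K: K = -5K - 1 ⇒ K = - \frac{1}{6}.
General: f(n) = A·(-5)^n - \frac{1}{6}.
Apply f(0) = 9: A - \frac{1}{6} = 9 ⇒ A = \frac{55}{6}.
So f(n) = \frac{55 \left(-5\right)^{n}}{6} - \frac{1}{6}.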